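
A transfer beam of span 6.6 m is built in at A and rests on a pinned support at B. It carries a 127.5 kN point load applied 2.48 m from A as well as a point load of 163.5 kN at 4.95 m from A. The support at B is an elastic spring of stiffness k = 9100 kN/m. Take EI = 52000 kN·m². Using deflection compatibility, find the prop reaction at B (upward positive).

R_B = 119.9 kN

Take the reaction at B as the redundant and release it; the primary structure is a cantilever fixed at A.
Deflection at B on the released cantilever, summing each load's contribution:
  point load 127.5 at a = 2.48: Pa²(3L − a)/(6EI) = 2264/EI
  point load 163.5 at a = 4.95: Pa²(3L − a)/(6EI) = 9915/EI
  δ_0 = 12179/EI
Flexibility coefficient — unit upward force at B: δ_{BB} = L³/(3EI) = 95.83/EI.
With EI = 52000 kN·m²: δ_0 = 0.23421 m and δ_{BB} = 0.001843 m/kN.
Compatibility — the spring shortens by R_B/k under the reaction it provides: δ_0 − R_B·δ_{BB} = R_B/k. With 1/k = 0.00011 m/kN, R_B = δ_0 / (δ_{BB} + 1/k) = 0.23421 / (0.001843 + 0.00011) = 119.9 kN.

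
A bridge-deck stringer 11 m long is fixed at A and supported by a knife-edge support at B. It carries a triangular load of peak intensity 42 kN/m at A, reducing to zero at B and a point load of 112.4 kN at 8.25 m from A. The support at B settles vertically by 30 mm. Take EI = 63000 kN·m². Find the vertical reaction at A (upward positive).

Choose R_B as the redundant. The primary structure is the cantilever fixed at A.
Deflection at B on the released cantilever, summing each load's contribution:
  triangular load, peak 42 at the fixed end: w₀L⁴/(30EI) = 20497/EI
  point load 112.4 at a = 8.25: Pa²(3L − a)/(6EI) = 31557/EI
  δ_0 = 52055/EI
Tip deflection under a unit load at B: L³/(3EI) = 443.7/EI.
With EI = 63000 kN·m²: δ_0 = 0.82626 m and δ_{BB} = 0.007042 m/kN.
Compatibility — the beam at B must follow the support down by 0.03 m: δ_0 − R_B·δ_{BB} = 0.03, so R_B = (0.82626 − 0.03)/0.007042 = 113.1 kN.
Vertical equilibrium: R_A = ΣP − R_B = 343.4 − 113.1 = 230.3 kN.

R_A = 230.3 kN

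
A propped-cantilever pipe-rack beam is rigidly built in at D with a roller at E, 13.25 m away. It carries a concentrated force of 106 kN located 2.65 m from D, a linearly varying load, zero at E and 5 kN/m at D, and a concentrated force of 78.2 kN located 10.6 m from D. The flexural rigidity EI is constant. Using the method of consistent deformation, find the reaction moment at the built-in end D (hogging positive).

Choose R_E as the redundant. The primary structure is the cantilever fixed at D.
Downward deflection at the released point E due to the loads:
  point load 106 at a = 2.65: Pa²(3L − a)/(6EI) = 4603/EI
  triangular load, peak 5 at the fixed end: w₀L⁴/(30EI) = 5137/EI
  point load 78.2 at a = 10.6: Pa²(3L − a)/(6EI) = 42688/EI
  δ_0 = 52428/EI
Tip deflection under a unit load at E: L³/(3EI) = 775.4/EI.
The prop prevents deflection at E: R_E = δ_0/δ_{EE} = 52428/775.4 = 67.61 kN.
Moment equilibrium about D: M_D = Σ(load moments about D) − R_E·L = 1256 − 67.61×13.25 = 360.2 kN·m.

M_D = 360.2 kN·m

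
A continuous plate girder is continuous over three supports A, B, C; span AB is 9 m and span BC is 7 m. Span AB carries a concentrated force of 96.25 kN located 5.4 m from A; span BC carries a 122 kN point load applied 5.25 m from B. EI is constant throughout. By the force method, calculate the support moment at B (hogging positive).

Release continuity at B by inserting a hinge; the redundant is the internal moment M_B. The primary structure is two simply-supported spans AB and BC.
Discontinuity in slope at B on the released structure — sum the simple-span end rotations:
  span AB: point load 96.25 at a = 5.4: Pab(L + a)/(6LEI) = 499/EI
  span BC: point load 122 at a = 5.25: Pab(L + b)/(6LEI) = 233.5/EI
  relative rotation θ_0 = (499 + 233.5)/EI = 732.5/EI
A unit hogging moment at B produces rotation L₁/(3EI) + L₂/(3EI) = 5.333/EI.
Compatibility: M_B·(L₁+L₂)/(3EI) = θ_0, giving M_B = 137.3 kN·m (hogging).

M_B = 137.3 kN·m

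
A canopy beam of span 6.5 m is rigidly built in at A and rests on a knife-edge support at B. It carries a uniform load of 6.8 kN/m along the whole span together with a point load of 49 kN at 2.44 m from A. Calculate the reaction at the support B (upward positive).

R_B = 25.64 kN

Release the roller at B. Primary structure: cantilever fixed at A.
Free-end deflection of the primary structure under the applied loading (downward +):
  UDL 6.8: wL⁴/(8EI) = 1517/EI
  point load 49 at a = 2.44: Pa²(3L − a)/(6EI) = 829.5/EI
  δ_0 = 2347/EI
Flexibility coefficient — unit upward force at B: δ_{BB} = L³/(3EI) = 91.54/EI.
The prop prevents deflection at B: R_B = δ_0/δ_{BB} = 2347/91.54 = 25.64 kN.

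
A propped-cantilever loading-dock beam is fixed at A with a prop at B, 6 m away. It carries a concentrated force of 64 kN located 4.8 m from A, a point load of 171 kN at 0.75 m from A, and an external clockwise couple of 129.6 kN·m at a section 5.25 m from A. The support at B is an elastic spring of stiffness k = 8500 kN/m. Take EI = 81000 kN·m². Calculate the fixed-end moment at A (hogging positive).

M_A = 137 kN·m

Take the reaction at B as the redundant and release it; the primary structure is a cantilever fixed at A.
Free-end deflection of the primary structure under the applied loading (downward +):
  point load 64 at a = 4.8: Pa²(3L − a)/(6EI) = 3244/EI
  point load 171 at a = 0.75: Pa²(3L − a)/(6EI) = 276.5/EI
  clockwise couple 129.6 at a = 5.25: M₀a(2L − a)/(2EI) = 2296/EI
  δ_0 = 5817/EI
Tip deflection under a unit load at B: L³/(3EI) = 72/EI.
With EI = 81000 kN·m²: δ_0 = 0.071814 m and δ_{BB} = 0.000889 m/kN.
Compatibility — the spring shortens by R_B/k under the reaction it provides: δ_0 − R_B·δ_{BB} = R_B/k. With 1/k = 0.000118 m/kN, R_B = δ_0 / (δ_{BB} + 1/k) = 0.071814 / (0.000889 + 0.000118) = 71.35 kN.
Moment equilibrium about A: M_A = Σ(load moments about A) − R_B·L = 565 − 71.35×6 = 137 kN·m.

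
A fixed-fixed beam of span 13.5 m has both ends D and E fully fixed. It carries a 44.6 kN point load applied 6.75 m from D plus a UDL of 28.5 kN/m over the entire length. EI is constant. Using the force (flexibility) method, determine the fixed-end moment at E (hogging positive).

Take the two fixed-end moments M_D, M_E as redundants; the released structure is the simple span DE.
Simple-span end rotations at D and E under the given loads:
  at D: point load 44.6 at a = 6.75: Pab(L + b)/(6LEI) = 508/EI
  at E: point load 44.6 at a = 6.75: Pab(L + a)/(6LEI) = 508/EI
  at D: UDL 28.5: wL³/(24EI) = 2922/EI
  at E: UDL 28.5: wL³/(24EI) = 2922/EI
  θ_D0 = 3430/EI,  θ_E0 = 3430/EI
Flexibility coefficients: a unit moment at one end gives L/(3EI) there and L/(6EI) at the far end, so f₁₁ = f₂₂ = 4.5/EI and f₁₂ = f₂₁ = 2.25/EI.
Compatibility — zero rotation at each built-in end:
  4.5 M_D + 2.25 M_E = 3430
  2.25 M_D + 4.5 M_E = 3430
Solving the pair gives M_D = 508.1 kN·m and M_E = 508.1 kN·m (hogging).

M_E = 508.1 kN·m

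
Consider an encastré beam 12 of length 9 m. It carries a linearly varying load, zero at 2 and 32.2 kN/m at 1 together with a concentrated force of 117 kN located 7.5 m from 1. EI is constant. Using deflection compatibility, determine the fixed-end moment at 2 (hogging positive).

M_2 = 208.8 kN·m

Release both end moments; the primary structure is a simply-supported span 12 with redundants M_1 and M_2.
On the primary (simply-supported) span, the end slopes from the loading are:
  at 1: triangular load, peak 32.2: w₀L³/(45EI) = 521.6/EI
  at 2: triangular load, peak 32.2: 7w₀L³/(360EI) = 456.4/EI
  at 1: point load 117 at a = 7.5: Pab(L + b)/(6LEI) = 255.9/EI
  at 2: point load 117 at a = 7.5: Pab(L + a)/(6LEI) = 402.2/EI
  θ_10 = 777.6/EI,  θ_20 = 858.6/EI
Flexibility coefficients: a unit moment at one end gives L/(3EI) there and L/(6EI) at the far end, so f₁₁ = f₂₂ = 3/EI and f₁₂ = f₂₁ = 1.5/EI.
Compatibility — zero rotation at each built-in end:
  3 M_1 + 1.5 M_2 = 777.6
  1.5 M_1 + 3 M_2 = 858.6
Solving the pair gives M_1 = 154.8 kN·m and M_2 = 208.8 kN·m (hogging).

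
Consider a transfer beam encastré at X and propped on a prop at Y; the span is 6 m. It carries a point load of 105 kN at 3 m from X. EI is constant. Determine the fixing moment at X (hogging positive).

Take the reaction at Y as the redundant and release it; the primary structure is a cantilever fixed at X.
Free-end deflection of the primary structure under the applied loading (downward +):
  point load 105 at a = 3: Pa²(3L − a)/(6EI) = 2362/EI
Flexibility coefficient — unit upward force at Y: δ_{YY} = L³/(3EI) = 72/EI.
Compatibility at Y: δ_0 − R_Y·δ_{YY} = 0, so R_Y = 2362/72 = 32.81 kN.
Moment equilibrium about X: M_X = Σ(load moments about X) − R_Y·L = 315 − 32.81×6 = 118.1 kN·m.

M_X = 118.1 kN·m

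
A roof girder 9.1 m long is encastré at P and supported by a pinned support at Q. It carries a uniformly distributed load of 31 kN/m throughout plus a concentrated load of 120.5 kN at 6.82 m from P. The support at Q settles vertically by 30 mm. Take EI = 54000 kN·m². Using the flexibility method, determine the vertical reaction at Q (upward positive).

Take the reaction at Q as the redundant and release it; the primary structure is a cantilever fixed at P.
Primary-structure tip deflection at Q by superposition:
  UDL 31: wL⁴/(8EI) = 26573/EI
  point load 120.5 at a = 6.82: Pa²(3L − a)/(6EI) = 19131/EI
  δ_0 = 45704/EI
Tip deflection under a unit load at Q: L³/(3EI) = 251.2/EI.
With EI = 54000 kN·m²: δ_0 = 0.84636 m and δ_{QQ} = 0.004652 m/kN.
Compatibility — the beam at Q must follow the support down by 0.03 m: δ_0 − R_Q·δ_{QQ} = 0.03, so R_Q = (0.84636 − 0.03)/0.004652 = 175.5 kN.

R_Q = 175.5 kN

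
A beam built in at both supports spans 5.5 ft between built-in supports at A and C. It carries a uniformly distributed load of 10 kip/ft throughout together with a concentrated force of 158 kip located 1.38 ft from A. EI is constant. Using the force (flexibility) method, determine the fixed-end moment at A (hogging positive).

Release both end moments; the primary structure is a simply-supported span AC with redundants M_A and M_C.
End rotations of the released simple span under the applied load (×1/EI):
  at A: UDL 10: wL³/(24EI) = 69.32/EI
  at C: UDL 10: wL³/(24EI) = 69.32/EI
  at A: point load 158 at a = 1.38: Pab(L + b)/(6LEI) = 261.9/EI
  at C: point load 158 at a = 1.38: Pab(L + a)/(6LEI) = 187.3/EI
  θ_A0 = 331.2/EI,  θ_C0 = 256.6/EI
Flexibility coefficients: a unit moment at one end gives L/(3EI) there and L/(6EI) at the far end, so f₁₁ = f₂₂ = 1.833/EI and f₁₂ = f₂₁ = 0.9167/EI.
Compatibility — zero rotation at each built-in end:
  1.833 M_A + 0.9167 M_C = 331.2
  0.9167 M_A + 1.833 M_C = 256.6
Solving the pair gives M_A = 147.6 kip·ft and M_C = 66.19 kip·ft (hogging).

M_A = 147.6 kip·ft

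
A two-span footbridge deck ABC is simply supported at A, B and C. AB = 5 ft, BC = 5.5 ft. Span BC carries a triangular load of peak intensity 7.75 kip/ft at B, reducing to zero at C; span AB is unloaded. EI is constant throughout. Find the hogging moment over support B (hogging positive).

Release continuity at B by inserting a hinge; the redundant is the internal moment M_B. The primary structure is two simply-supported spans AB and BC.
End slopes at the hinge B, treating each span as simply supported:
  span BC: triangular load, peak 7.75: w₀L³/(45EI) = 28.65/EI
  relative rotation θ_0 = (0 + 28.65)/EI = 28.65/EI
A unit hogging moment at B produces rotation L₁/(3EI) + L₂/(3EI) = 3.5/EI.
Slope continuity at B: θ_0 = M_B·3.5/EI, so M_B = 28.65/3.5 = 8.187 kip·ft (hogging).

M_B = 8.187 kip·ft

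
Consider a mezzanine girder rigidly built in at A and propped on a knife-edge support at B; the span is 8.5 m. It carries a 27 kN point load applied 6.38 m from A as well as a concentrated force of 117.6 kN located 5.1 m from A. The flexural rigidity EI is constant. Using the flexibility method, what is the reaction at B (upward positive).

R_B = 67.91 kN

Take the reaction at B as the redundant and release it; the primary structure is a cantilever fixed at A.
Deflection at B on the released cantilever, summing each load's contribution:
  point load 27 at a = 6.38: Pa²(3L − a)/(6EI) = 3502/EI
  point load 117.6 at a = 5.1: Pa²(3L − a)/(6EI) = 10400/EI
  δ_0 = 13902/EI
Flexibility coefficient — unit upward force at B: δ_{BB} = L³/(3EI) = 204.7/EI.
The prop prevents deflection at B: R_B = δ_0/δ_{BB} = 13902/204.7 = 67.91 kN.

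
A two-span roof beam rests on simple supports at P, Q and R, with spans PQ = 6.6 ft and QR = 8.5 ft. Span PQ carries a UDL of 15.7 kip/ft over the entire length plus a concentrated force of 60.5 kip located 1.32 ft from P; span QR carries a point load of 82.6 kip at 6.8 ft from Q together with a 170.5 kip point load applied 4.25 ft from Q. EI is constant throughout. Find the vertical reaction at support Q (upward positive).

R_Q = 231.6 kip

Insert a hinge at Q; M_Q is the redundant, and each span becomes simply supported.
Discontinuity in slope at Q on the released structure — sum the simple-span end rotations:
  span PQ: UDL 15.7: wL³/(24EI) = 188.1/EI
  span PQ: point load 60.5 at a = 1.32: Pab(L + a)/(6LEI) = 84.33/EI
  span QR: point load 82.6 at a = 6.8: Pab(L + b)/(6LEI) = 191/EI
  span QR: point load 170.5 at a = 4.25: Pab(L + b)/(6LEI) = 769.9/EI
  relative rotation θ_0 = (272.4 + 960.9)/EI = 1233/EI
A unit hogging moment at Q produces rotation L₁/(3EI) + L₂/(3EI) = 5.033/EI.
Slope continuity at Q: θ_0 = M_Q·5.033/EI, so M_Q = 1233/5.033 = 245 kip·ft (hogging).
Span PQ, ΣM about P with M_Q applied at Q: R_Q^{PQ}·6.6 = 421.8 + 245, so R_Q^{PQ} = 101 kip and R_P = 164.1 − 101 = 63.09 kip.
Span QR, ΣM about R: R_Q^{QR}·8.5 = 865 + 245, so R_Q^{QR} = 130.6 kip and R_R = 253.1 − 130.6 = 122.5 kip.
R_Q = 101 + 130.6 = 231.6 kip.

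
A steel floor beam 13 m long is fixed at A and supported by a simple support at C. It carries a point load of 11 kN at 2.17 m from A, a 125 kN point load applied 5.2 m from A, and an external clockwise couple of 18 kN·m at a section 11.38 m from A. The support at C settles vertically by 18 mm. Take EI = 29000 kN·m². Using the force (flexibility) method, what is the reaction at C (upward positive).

Choose R_C as the redundant. The primary structure is the cantilever fixed at A.
Primary-structure tip deflection at C by superposition:
  point load 11 at a = 2.17: Pa²(3L − a)/(6EI) = 318/EI
  point load 125 at a = 5.2: Pa²(3L − a)/(6EI) = 19041/EI
  clockwise couple 18 at a = 11.38: M₀a(2L − a)/(2EI) = 1497/EI
  δ_0 = 20856/EI
Tip deflection under a unit load at C: L³/(3EI) = 732.3/EI.
With EI = 29000 kN·m²: δ_0 = 0.71917 m and δ_{CC} = 0.025253 m/kN.
Compatibility — the beam at C must follow the support down by 0.018 m: δ_0 − R_C·δ_{CC} = 0.018, so R_C = (0.71917 − 0.018)/0.025253 = 27.77 kN.

R_C = 27.77 kN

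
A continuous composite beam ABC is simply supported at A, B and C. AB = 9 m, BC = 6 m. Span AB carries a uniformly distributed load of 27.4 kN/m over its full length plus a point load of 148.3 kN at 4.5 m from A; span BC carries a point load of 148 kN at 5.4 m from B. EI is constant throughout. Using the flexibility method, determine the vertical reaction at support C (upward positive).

R_C = 77.5 kN

Take M_B as the redundant. Released structure: two simple spans AB and BC with a hinge at B.
Rotations at B on the released spans (each span's end-slope, ×1/EI):
  span AB: UDL 27.4: wL³/(24EI) = 832.3/EI
  span AB: point load 148.3 at a = 4.5: Pab(L + a)/(6LEI) = 750.8/EI
  span BC: point load 148 at a = 5.4: Pab(L + b)/(6LEI) = 87.91/EI
  relative rotation θ_0 = (1583 + 87.91)/EI = 1671/EI
A unit hogging moment at B produces rotation L₁/(3EI) + L₂/(3EI) = 5/EI.
Slope continuity at B: θ_0 = M_B·5/EI, so M_B = 1671/5 = 334.2 kN·m (hogging).
Span BC, ΣM about C: R_B^{BC}·6 = 88.8 + 334.2, so R_B^{BC} = 70.5 kN and R_C = 148 − 70.5 = 77.5 kN.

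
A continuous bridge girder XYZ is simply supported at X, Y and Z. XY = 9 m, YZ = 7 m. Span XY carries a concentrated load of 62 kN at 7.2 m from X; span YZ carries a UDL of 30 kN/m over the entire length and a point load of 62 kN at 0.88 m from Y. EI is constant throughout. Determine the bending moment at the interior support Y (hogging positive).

Insert a hinge at Y; M_Y is the redundant, and each span becomes simply supported.
End slopes at the hinge Y, treating each span as simply supported:
  span XY: point load 62 at a = 7.2: Pab(L + a)/(6LEI) = 241.1/EI
  span YZ: UDL 30: wL³/(24EI) = 428.8/EI
  span YZ: point load 62 at a = 0.88: Pab(L + b)/(6LEI) = 104.3/EI
  relative rotation θ_0 = (241.1 + 533.1)/EI = 774.1/EI
A unit hogging moment at Y produces rotation L₁/(3EI) + L₂/(3EI) = 5.333/EI.
Compatibility: M_Y·(L₁+L₂)/(3EI) = θ_0, giving M_Y = 145.1 kN·m (hogging).

M_Y = 145.1 kN·m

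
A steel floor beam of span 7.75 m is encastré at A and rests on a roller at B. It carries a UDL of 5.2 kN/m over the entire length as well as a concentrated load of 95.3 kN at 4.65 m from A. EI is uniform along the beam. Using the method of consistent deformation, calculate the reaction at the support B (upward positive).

R_B = 56.28 kN

Take the reaction at B as the redundant and release it; the primary structure is a cantilever fixed at A.
Primary-structure tip deflection at B by superposition:
  UDL 5.2: wL⁴/(8EI) = 2345/EI
  point load 95.3 at a = 4.65: Pa²(3L − a)/(6EI) = 6388/EI
  δ_0 = 8733/EI
Flexibility coefficient — unit upward force at B: δ_{BB} = L³/(3EI) = 155.2/EI.
Compatibility at B: δ_0 − R_B·δ_{BB} = 0, so R_B = 8733/155.2 = 56.28 kN.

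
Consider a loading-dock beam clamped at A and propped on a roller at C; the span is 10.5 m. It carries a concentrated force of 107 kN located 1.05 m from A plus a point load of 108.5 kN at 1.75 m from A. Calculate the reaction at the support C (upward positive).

Release the roller at C. Primary structure: cantilever fixed at A.
Downward deflection at the released point C due to the loads:
  point load 107 at a = 1.05: Pa²(3L − a)/(6EI) = 598.7/EI
  point load 108.5 at a = 1.75: Pa²(3L − a)/(6EI) = 1648/EI
  δ_0 = 2246/EI
Tip deflection under a unit load at C: L³/(3EI) = 385.9/EI.
The prop prevents deflection at C: R_C = δ_0/δ_{CC} = 2246/385.9 = 5.821 kN.

R_C = 5.821 kN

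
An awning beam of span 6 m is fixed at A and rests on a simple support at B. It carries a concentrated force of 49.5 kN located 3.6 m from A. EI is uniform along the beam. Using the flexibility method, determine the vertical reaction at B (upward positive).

Release the roller at B. Primary structure: cantilever fixed at A.
Deflection at B on the released cantilever, summing each load's contribution:
  point load 49.5 at a = 3.6: Pa²(3L − a)/(6EI) = 1540/EI
Tip deflection under a unit load at B: L³/(3EI) = 72/EI.
Compatibility at B: δ_0 − R_B·δ_{BB} = 0, so R_B = 1540/72 = 21.38 kN.

R_B = 21.38 kN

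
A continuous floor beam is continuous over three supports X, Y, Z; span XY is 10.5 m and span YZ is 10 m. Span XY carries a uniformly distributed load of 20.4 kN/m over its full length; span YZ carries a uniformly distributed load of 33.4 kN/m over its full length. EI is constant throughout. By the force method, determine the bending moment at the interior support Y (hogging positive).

M_Y = 347.7 kN·m

Release continuity at Y by inserting a hinge; the redundant is the internal moment M_Y. The primary structure is two simply-supported spans XY and YZ.
End slopes at the hinge Y, treating each span as simply supported:
  span XY: UDL 20.4: wL³/(24EI) = 984/EI
  span YZ: UDL 33.4: wL³/(24EI) = 1392/EI
  relative rotation θ_0 = (984 + 1392)/EI = 2376/EI
A unit hogging moment at Y produces rotation L₁/(3EI) + L₂/(3EI) = 6.833/EI.
Slope continuity at Y: θ_0 = M_Y·6.833/EI, so M_Y = 2376/6.833 = 347.7 kN·m (hogging).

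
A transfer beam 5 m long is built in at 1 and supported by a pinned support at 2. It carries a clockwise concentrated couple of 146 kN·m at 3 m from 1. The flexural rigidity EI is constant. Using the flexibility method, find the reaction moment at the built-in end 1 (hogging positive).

Choose R_2 as the redundant. The primary structure is the cantilever fixed at 1.
Primary-structure tip deflection at 2 by superposition:
  clockwise couple 146 at a = 3: M₀a(2L − a)/(2EI) = 1533/EI
Tip deflection under a unit load at 2: L³/(3EI) = 41.67/EI.
Compatibility at 2: δ_0 − R_2·δ_{22} = 0, so R_2 = 1533/41.67 = 36.79 kN.
Moment equilibrium about 1: M_1 = Σ(load moments about 1) − R_2·L = 146 − 36.79×5 = -37.96 kN·m.

M_1 = -37.96 kN·m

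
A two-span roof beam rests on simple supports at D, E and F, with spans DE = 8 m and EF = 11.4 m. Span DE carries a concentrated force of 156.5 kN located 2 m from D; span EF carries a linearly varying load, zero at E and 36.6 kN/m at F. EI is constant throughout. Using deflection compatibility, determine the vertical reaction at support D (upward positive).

R_D = 89.43 kN

Release continuity at E by inserting a hinge; the redundant is the internal moment M_E. The primary structure is two simply-supported spans DE and EF.
End slopes at the hinge E, treating each span as simply supported:
  span DE: point load 156.5 at a = 2: Pab(L + a)/(6LEI) = 391.2/EI
  span EF: triangular load, peak 36.6: 7w₀L³/(360EI) = 1054/EI
  relative rotation θ_0 = (391.2 + 1054)/EI = 1446/EI
A unit hogging moment at E produces rotation L₁/(3EI) + L₂/(3EI) = 6.467/EI.
Slope continuity at E: θ_0 = M_E·6.467/EI, so M_E = 1446/6.467 = 223.5 kN·m (hogging).
Span DE, ΣM about D with M_E applied at E: R_E^{DE}·8 = 313 + 223.5, so R_E^{DE} = 67.07 kN and R_D = 156.5 − 67.07 = 89.43 kN.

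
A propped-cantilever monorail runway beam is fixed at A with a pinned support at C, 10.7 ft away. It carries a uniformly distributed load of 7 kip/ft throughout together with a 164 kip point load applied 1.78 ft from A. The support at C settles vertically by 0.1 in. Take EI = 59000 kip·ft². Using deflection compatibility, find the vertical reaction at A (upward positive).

Take the reaction at C as the redundant and release it; the primary structure is a cantilever fixed at A.
Downward deflection at the released point C due to the loads:
  UDL 7: wL⁴/(8EI) = 11469/EI
  point load 164 at a = 1.78: Pa²(3L − a)/(6EI) = 2626/EI
  δ_0 = 14095/EI
Flexibility coefficient — unit upward force at C: δ_{CC} = L³/(3EI) = 408.3/EI.
With EI = 59000 kip·ft²: δ_0 = 0.2389 ft and δ_{CC} = 0.006921 ft/kip.
Compatibility — the beam at C must follow the support down by 0.008333 ft: δ_0 − R_C·δ_{CC} = 0.008333, so R_C = (0.2389 − 0.008333)/0.006921 = 33.31 kip.
Vertical equilibrium: R_A = ΣP − R_C = 238.9 − 33.31 = 205.6 kip.

R_A = 205.6 kip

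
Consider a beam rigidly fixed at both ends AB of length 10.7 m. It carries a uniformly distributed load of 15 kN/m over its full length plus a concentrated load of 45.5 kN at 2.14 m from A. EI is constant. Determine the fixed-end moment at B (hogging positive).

M_B = 158.7 kN·m

Release both end moments; the primary structure is a simply-supported span AB with redundants M_A and M_B.
On the primary (simply-supported) span, the end slopes from the loading are:
  at A: UDL 15: wL³/(24EI) = 765.7/EI
  at B: UDL 15: wL³/(24EI) = 765.7/EI
  at A: point load 45.5 at a = 2.14: Pab(L + b)/(6LEI) = 250/EI
  at B: point load 45.5 at a = 2.14: Pab(L + a)/(6LEI) = 166.7/EI
  θ_A0 = 1016/EI,  θ_B0 = 932.3/EI
Flexibility coefficients: a unit moment at one end gives L/(3EI) there and L/(6EI) at the far end, so f₁₁ = f₂₂ = 3.567/EI and f₁₂ = f₂₁ = 1.783/EI.
Compatibility — zero rotation at each built-in end:
  3.567 M_A + 1.783 M_B = 1016
  1.783 M_A + 3.567 M_B = 932.3
Solving the pair gives M_A = 205.4 kN·m and M_B = 158.7 kN·m (hogging).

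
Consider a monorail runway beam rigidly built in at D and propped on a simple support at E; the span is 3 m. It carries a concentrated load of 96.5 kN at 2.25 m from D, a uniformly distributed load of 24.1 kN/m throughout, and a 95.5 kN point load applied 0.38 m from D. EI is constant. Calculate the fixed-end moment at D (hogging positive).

M_D = 90.72 kN·m

Take the reaction at E as the redundant and release it; the primary structure is a cantilever fixed at D.
Free-end deflection of the primary structure under the applied loading (downward +):
  point load 96.5 at a = 2.25: Pa²(3L − a)/(6EI) = 549.6/EI
  UDL 24.1: wL⁴/(8EI) = 244/EI
  point load 95.5 at a = 0.38: Pa²(3L − a)/(6EI) = 19.81/EI
  δ_0 = 813.4/EI
Tip deflection under a unit load at E: L³/(3EI) = 9/EI.
The prop prevents deflection at E: R_E = δ_0/δ_{EE} = 813.4/9 = 90.38 kN.
Moment equilibrium about D: M_D = Σ(load moments about D) − R_E·L = 361.9 − 90.38×3 = 90.72 kN·m.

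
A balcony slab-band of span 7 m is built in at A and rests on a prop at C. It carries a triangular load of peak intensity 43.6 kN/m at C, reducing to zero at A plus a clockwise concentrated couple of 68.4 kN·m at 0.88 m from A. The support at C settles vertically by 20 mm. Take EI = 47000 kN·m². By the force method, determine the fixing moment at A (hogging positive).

Choose R_C as the redundant. The primary structure is the cantilever fixed at A.
Free-end deflection of the primary structure under the applied loading (downward +):
  triangular load, peak 43.6 at the free end: 11w₀L⁴/(120EI) = 9596/EI
  clockwise couple 68.4 at a = 0.88: M₀a(2L − a)/(2EI) = 394.9/EI
  δ_0 = 9991/EI
Tip deflection under a unit load at C: L³/(3EI) = 114.3/EI.
With EI = 47000 kN·m²: δ_0 = 0.21257 m and δ_{CC} = 0.002433 m/kN.
Compatibility — the beam at C must follow the support down by 0.02 m: δ_0 − R_C·δ_{CC} = 0.02, so R_C = (0.21257 − 0.02)/0.002433 = 79.16 kN.
Moment equilibrium about A: M_A = Σ(load moments about A) − R_C·L = 780.5 − 79.16×7 = 226.4 kN·m.

M_A = 226.4 kN·m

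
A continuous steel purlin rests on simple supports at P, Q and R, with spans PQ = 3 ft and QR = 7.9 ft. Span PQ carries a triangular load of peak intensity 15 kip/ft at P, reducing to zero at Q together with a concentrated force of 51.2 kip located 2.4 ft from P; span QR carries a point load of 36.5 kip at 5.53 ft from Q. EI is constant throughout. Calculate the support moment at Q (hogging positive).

Insert a hinge at Q; M_Q is the redundant, and each span becomes simply supported.
Discontinuity in slope at Q on the released structure — sum the simple-span end rotations:
  span PQ: triangular load, peak 15: 7w₀L³/(360EI) = 7.875/EI
  span PQ: point load 51.2 at a = 2.4: Pab(L + a)/(6LEI) = 22.12/EI
  span QR: point load 36.5 at a = 5.53: Pab(L + b)/(6LEI) = 103.6/EI
  relative rotation θ_0 = (29.99 + 103.6)/EI = 133.6/EI
A unit hogging moment at Q produces rotation L₁/(3EI) + L₂/(3EI) = 3.633/EI.
Slope continuity at Q: θ_0 = M_Q·3.633/EI, so M_Q = 133.6/3.633 = 36.78 kip·ft (hogging).

M_Q = 36.78 kip·ft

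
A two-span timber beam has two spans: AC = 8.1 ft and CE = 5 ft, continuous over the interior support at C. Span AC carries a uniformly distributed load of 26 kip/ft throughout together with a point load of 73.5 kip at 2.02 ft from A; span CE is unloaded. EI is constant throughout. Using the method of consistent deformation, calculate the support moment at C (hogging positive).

M_C = 174.9 kip·ft

Release continuity at C by inserting a hinge; the redundant is the internal moment M_C. The primary structure is two simply-supported spans AC and CE.
End slopes at the hinge C, treating each span as simply supported:
  span AC: UDL 26: wL³/(24EI) = 575.7/EI
  span AC: point load 73.5 at a = 2.02: Pab(L + a)/(6LEI) = 188/EI
  relative rotation θ_0 = (763.7 + 0)/EI = 763.7/EI
A unit hogging moment at C produces rotation L₁/(3EI) + L₂/(3EI) = 4.367/EI.
Compatibility: M_C·(L₁+L₂)/(3EI) = θ_0, giving M_C = 174.9 kip·ft (hogging).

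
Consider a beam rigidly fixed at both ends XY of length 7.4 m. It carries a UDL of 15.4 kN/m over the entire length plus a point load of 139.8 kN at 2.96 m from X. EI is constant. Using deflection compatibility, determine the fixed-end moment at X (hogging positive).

Take the two fixed-end moments M_X, M_Y as redundants; the released structure is the simple span XY.
Simple-span end rotations at X and Y under the given loads:
  at X: UDL 15.4: wL³/(24EI) = 260/EI
  at Y: UDL 15.4: wL³/(24EI) = 260/EI
  at X: point load 139.8 at a = 2.96: Pab(L + b)/(6LEI) = 489.9/EI
  at Y: point load 139.8 at a = 2.96: Pab(L + a)/(6LEI) = 428.7/EI
  θ_X0 = 750/EI,  θ_Y0 = 688.7/EI
Flexibility coefficients: a unit moment at one end gives L/(3EI) there and L/(6EI) at the far end, so f₁₁ = f₂₂ = 2.467/EI and f₁₂ = f₂₁ = 1.233/EI.
Compatibility — zero rotation at each built-in end:
  2.467 M_X + 1.233 M_Y = 750
  1.233 M_X + 2.467 M_Y = 688.7
Solving the pair gives M_X = 219.2 kN·m and M_Y = 169.6 kN·m (hogging).

M_X = 219.2 kN·m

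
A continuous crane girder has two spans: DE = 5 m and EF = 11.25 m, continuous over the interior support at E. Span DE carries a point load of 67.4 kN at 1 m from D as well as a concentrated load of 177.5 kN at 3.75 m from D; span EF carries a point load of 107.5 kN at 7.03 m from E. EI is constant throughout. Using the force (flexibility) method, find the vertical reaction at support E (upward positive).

Insert a hinge at E; M_E is the redundant, and each span becomes simply supported.
End slopes at the hinge E, treating each span as simply supported:
  span DE: point load 67.4 at a = 1: Pab(L + a)/(6LEI) = 53.92/EI
  span DE: point load 177.5 at a = 3.75: Pab(L + a)/(6LEI) = 242.7/EI
  span EF: point load 107.5 at a = 7.03: Pab(L + b)/(6LEI) = 730.9/EI
  relative rotation θ_0 = (296.6 + 730.9)/EI = 1028/EI
A unit hogging moment at E produces rotation L₁/(3EI) + L₂/(3EI) = 5.417/EI.
Slope continuity at E: θ_0 = M_E·5.417/EI, so M_E = 1028/5.417 = 189.7 kN·m (hogging).
Span DE, ΣM about D with M_E applied at E: R_E^{DE}·5 = 733 + 189.7, so R_E^{DE} = 184.5 kN and R_D = 244.9 − 184.5 = 60.36 kN.
Span EF, ΣM about F: R_E^{EF}·11.25 = 453.6 + 189.7, so R_E^{EF} = 57.19 kN and R_F = 107.5 − 57.19 = 50.31 kN.
R_E = 184.5 + 57.19 = 241.7 kN.

R_E = 241.7 kN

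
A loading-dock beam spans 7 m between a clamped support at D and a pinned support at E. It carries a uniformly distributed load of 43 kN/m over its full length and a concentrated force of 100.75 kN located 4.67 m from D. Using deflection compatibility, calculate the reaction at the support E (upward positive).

R_E = 165.2 kN

Choose R_E as the redundant. The primary structure is the cantilever fixed at D.
Primary-structure tip deflection at E by superposition:
  UDL 43: wL⁴/(8EI) = 12905/EI
  point load 100.75 at a = 4.67: Pa²(3L − a)/(6EI) = 5980/EI
  δ_0 = 18886/EI
Flexibility coefficient — unit upward force at E: δ_{EE} = L³/(3EI) = 114.3/EI.
The prop prevents deflection at E: R_E = δ_0/δ_{EE} = 18886/114.3 = 165.2 kN.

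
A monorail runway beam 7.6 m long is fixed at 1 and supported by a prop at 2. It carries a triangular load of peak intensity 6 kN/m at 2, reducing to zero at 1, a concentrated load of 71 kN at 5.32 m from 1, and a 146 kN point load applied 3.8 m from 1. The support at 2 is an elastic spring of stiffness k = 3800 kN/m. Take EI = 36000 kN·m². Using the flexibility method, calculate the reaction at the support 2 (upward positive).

Choose R_2 as the redundant. The primary structure is the cantilever fixed at 1.
Deflection at 2 on the released cantilever, summing each load's contribution:
  triangular load, peak 6 at the free end: 11w₀L⁴/(120EI) = 1835/EI
  point load 71 at a = 5.32: Pa²(3L − a)/(6EI) = 5854/EI
  point load 146 at a = 3.8: Pa²(3L − a)/(6EI) = 6676/EI
  δ_0 = 14365/EI
Tip deflection under a unit load at 2: L³/(3EI) = 146.3/EI.
With EI = 36000 kN·m²: δ_0 = 0.39904 m and δ_{22} = 0.004065 m/kN.
Compatibility — the spring shortens by R_2/k under the reaction it provides: δ_0 − R_2·δ_{22} = R_2/k. With 1/k = 0.000263 m/kN, R_2 = δ_0 / (δ_{22} + 1/k) = 0.39904 / (0.004065 + 0.000263) = 92.2 kN.

R_2 = 92.2 kN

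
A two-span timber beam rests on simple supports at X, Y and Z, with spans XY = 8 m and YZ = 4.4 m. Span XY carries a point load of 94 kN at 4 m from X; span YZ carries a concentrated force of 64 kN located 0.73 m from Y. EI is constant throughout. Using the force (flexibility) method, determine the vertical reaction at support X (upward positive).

R_X = 34.04 kN

Take M_Y as the redundant. Released structure: two simple spans XY and YZ with a hinge at Y.
Discontinuity in slope at Y on the released structure — sum the simple-span end rotations:
  span XY: point load 94 at a = 4: Pab(L + a)/(6LEI) = 376/EI
  span YZ: point load 64 at a = 0.73: Pab(L + b)/(6LEI) = 52.41/EI
  relative rotation θ_0 = (376 + 52.41)/EI = 428.4/EI
A unit hogging moment at Y produces rotation L₁/(3EI) + L₂/(3EI) = 4.133/EI.
Slope continuity at Y: θ_0 = M_Y·4.133/EI, so M_Y = 428.4/4.133 = 103.6 kN·m (hogging).
Span XY, ΣM about X with M_Y applied at Y: R_Y^{XY}·8 = 376 + 103.6, so R_Y^{XY} = 59.96 kN and R_X = 94 − 59.96 = 34.04 kN.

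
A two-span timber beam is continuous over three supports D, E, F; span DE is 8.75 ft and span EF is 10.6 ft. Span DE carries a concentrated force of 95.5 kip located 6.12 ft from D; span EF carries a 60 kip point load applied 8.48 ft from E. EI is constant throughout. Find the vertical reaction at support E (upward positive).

R_E = 99.86 kip

Take M_E as the redundant. Released structure: two simple spans DE and EF with a hinge at E.
Rotations at E on the released spans (each span's end-slope, ×1/EI):
  span DE: point load 95.5 at a = 6.12: Pab(L + a)/(6LEI) = 435.4/EI
  span EF: point load 60 at a = 8.48: Pab(L + b)/(6LEI) = 215.7/EI
  relative rotation θ_0 = (435.4 + 215.7)/EI = 651.1/EI
A unit hogging moment at E produces rotation L₁/(3EI) + L₂/(3EI) = 6.45/EI.
Compatibility: M_E·(L₁+L₂)/(3EI) = θ_0, giving M_E = 100.9 kip·ft (hogging).
Span DE, ΣM about D with M_E applied at E: R_E^{DE}·8.75 = 584.5 + 100.9, so R_E^{DE} = 78.33 kip and R_D = 95.5 − 78.33 = 17.17 kip.
Span EF, ΣM about F: R_E^{EF}·10.6 = 127.2 + 100.9, so R_E^{EF} = 21.52 kip and R_F = 60 − 21.52 = 38.48 kip.
R_E = 78.33 + 21.52 = 99.86 kip.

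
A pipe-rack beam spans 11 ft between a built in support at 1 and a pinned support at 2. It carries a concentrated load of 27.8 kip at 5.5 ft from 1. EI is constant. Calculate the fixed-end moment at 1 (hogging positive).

M_1 = 57.34 kip·ft

Take the reaction at 2 as the redundant and release it; the primary structure is a cantilever fixed at 1.
Free-end deflection of the primary structure under the applied loading (downward +):
  point load 27.8 at a = 5.5: Pa²(3L − a)/(6EI) = 3854/EI
Flexibility coefficient — unit upward force at 2: δ_{22} = L³/(3EI) = 443.7/EI.
The prop prevents deflection at 2: R_2 = δ_0/δ_{22} = 3854/443.7 = 8.688 kip.
Moment equilibrium about 1: M_1 = Σ(load moments about 1) − R_2·L = 152.9 − 8.688×11 = 57.34 kip·ft.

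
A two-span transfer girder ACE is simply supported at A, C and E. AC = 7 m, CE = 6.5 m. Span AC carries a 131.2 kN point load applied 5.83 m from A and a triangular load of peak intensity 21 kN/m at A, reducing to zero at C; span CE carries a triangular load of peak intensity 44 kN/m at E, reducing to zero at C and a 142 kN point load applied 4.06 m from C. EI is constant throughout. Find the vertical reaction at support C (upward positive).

R_C = 298.8 kN

Release continuity at C by inserting a hinge; the redundant is the internal moment M_C. The primary structure is two simply-supported spans AC and CE.
Rotations at C on the released spans (each span's end-slope, ×1/EI):
  span AC: point load 131.2 at a = 5.83: Pab(L + a)/(6LEI) = 273.4/EI
  span AC: triangular load, peak 21: 7w₀L³/(360EI) = 140.1/EI
  span CE: triangular load, peak 44: 7w₀L³/(360EI) = 235/EI
  span CE: point load 142 at a = 4.06: Pab(L + b)/(6LEI) = 322.5/EI
  relative rotation θ_0 = (413.4 + 557.4)/EI = 970.9/EI
A unit hogging moment at C produces rotation L₁/(3EI) + L₂/(3EI) = 4.5/EI.
Compatibility: M_C·(L₁+L₂)/(3EI) = θ_0, giving M_C = 215.7 kN·m (hogging).
Span AC, ΣM about A with M_C applied at C: R_C^{AC}·7 = 936.4 + 215.7, so R_C^{AC} = 164.6 kN and R_A = 204.7 − 164.6 = 40.11 kN.
Span CE, ΣM about E: R_C^{CE}·6.5 = 656.3 + 215.7, so R_C^{CE} = 134.2 kN and R_E = 285 − 134.2 = 150.8 kN.
R_C = 164.6 + 134.2 = 298.8 kN.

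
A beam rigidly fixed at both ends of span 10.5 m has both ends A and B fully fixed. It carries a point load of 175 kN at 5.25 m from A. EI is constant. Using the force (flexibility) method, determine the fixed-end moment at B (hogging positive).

M_B = 229.7 kN·m

Take the two fixed-end moments M_A, M_B as redundants; the released structure is the simple span AB.
On the primary (simply-supported) span, the end slopes from the loading are:
  at A: point load 175 at a = 5.25: Pab(L + b)/(6LEI) = 1206/EI
  at B: point load 175 at a = 5.25: Pab(L + a)/(6LEI) = 1206/EI
  θ_A0 = 1206/EI,  θ_B0 = 1206/EI
Flexibility coefficients: a unit moment at one end gives L/(3EI) there and L/(6EI) at the far end, so f₁₁ = f₂₂ = 3.5/EI and f₁₂ = f₂₁ = 1.75/EI.
Compatibility — zero rotation at each built-in end:
  3.5 M_A + 1.75 M_B = 1206
  1.75 M_A + 3.5 M_B = 1206
Solving the pair gives M_A = 229.7 kN·m and M_B = 229.7 kN·m (hogging).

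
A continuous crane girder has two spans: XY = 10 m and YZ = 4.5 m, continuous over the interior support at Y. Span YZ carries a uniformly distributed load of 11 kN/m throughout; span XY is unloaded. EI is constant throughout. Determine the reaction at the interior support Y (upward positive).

Insert a hinge at Y; M_Y is the redundant, and each span becomes simply supported.
End slopes at the hinge Y, treating each span as simply supported:
  span YZ: UDL 11: wL³/(24EI) = 41.77/EI
  relative rotation θ_0 = (0 + 41.77)/EI = 41.77/EI
A unit hogging moment at Y produces rotation L₁/(3EI) + L₂/(3EI) = 4.833/EI.
Compatibility: M_Y·(L₁+L₂)/(3EI) = θ_0, giving M_Y = 8.641 kN·m (hogging).
Span XY, ΣM about X with M_Y applied at Y: R_Y^{XY}·10 = 0 + 8.641, so R_Y^{XY} = 0.8641 kN and R_X = 0 − 0.8641 = -0.8641 kN.
Span YZ, ΣM about Z: R_Y^{YZ}·4.5 = 111.4 + 8.641, so R_Y^{YZ} = 26.67 kN and R_Z = 49.5 − 26.67 = 22.83 kN.
R_Y = 0.8641 + 26.67 = 27.53 kN.

R_Y = 27.53 kN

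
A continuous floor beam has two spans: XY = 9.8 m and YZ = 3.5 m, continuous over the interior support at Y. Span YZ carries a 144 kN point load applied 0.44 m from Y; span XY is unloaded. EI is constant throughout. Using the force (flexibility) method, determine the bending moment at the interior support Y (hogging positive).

M_Y = 13.66 kN·m

Release continuity at Y by inserting a hinge; the redundant is the internal moment M_Y. The primary structure is two simply-supported spans XY and YZ.
Discontinuity in slope at Y on the released structure — sum the simple-span end rotations:
  span YZ: point load 144 at a = 0.44: Pab(L + b)/(6LEI) = 60.56/EI
  relative rotation θ_0 = (0 + 60.56)/EI = 60.56/EI
A unit hogging moment at Y produces rotation L₁/(3EI) + L₂/(3EI) = 4.433/EI.
Slope continuity at Y: θ_0 = M_Y·4.433/EI, so M_Y = 60.56/4.433 = 13.66 kN·m (hogging).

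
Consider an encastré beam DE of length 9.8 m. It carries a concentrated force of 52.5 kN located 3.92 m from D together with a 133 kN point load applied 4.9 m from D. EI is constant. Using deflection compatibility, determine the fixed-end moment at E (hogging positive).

Take the two fixed-end moments M_D, M_E as redundants; the released structure is the simple span DE.
End rotations of the released simple span under the applied load (×1/EI):
  at D: point load 52.5 at a = 3.92: Pab(L + b)/(6LEI) = 322.7/EI
  at E: point load 52.5 at a = 3.92: Pab(L + a)/(6LEI) = 282.4/EI
  at D: point load 133 at a = 4.9: Pab(L + b)/(6LEI) = 798.3/EI
  at E: point load 133 at a = 4.9: Pab(L + a)/(6LEI) = 798.3/EI
  θ_D0 = 1121/EI,  θ_E0 = 1081/EI
Flexibility coefficients: a unit moment at one end gives L/(3EI) there and L/(6EI) at the far end, so f₁₁ = f₂₂ = 3.267/EI and f₁₂ = f₂₁ = 1.633/EI.
Compatibility — zero rotation at each built-in end:
  3.267 M_D + 1.633 M_E = 1121
  1.633 M_D + 3.267 M_E = 1081
Solving the pair gives M_D = 237 kN·m and M_E = 212.3 kN·m (hogging).

M_E = 212.3 kN·m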